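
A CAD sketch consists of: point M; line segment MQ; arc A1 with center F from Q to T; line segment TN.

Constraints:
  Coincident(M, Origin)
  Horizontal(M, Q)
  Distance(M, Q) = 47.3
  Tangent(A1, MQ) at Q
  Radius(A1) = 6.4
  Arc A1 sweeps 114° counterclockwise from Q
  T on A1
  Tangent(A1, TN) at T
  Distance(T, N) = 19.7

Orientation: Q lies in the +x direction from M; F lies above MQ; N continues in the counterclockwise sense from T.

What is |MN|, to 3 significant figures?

52.6

M is at the origin; MQ is horizontal with |MQ| = 47.3 and Q on the +x side, so Q = (47.3, 0.00). Tangency of A1 to MQ means the radius FQ is perpendicular to MQ, so F = Q + (0, 6.4) = (47.3, 6.40). On A1, Q sits at bearing -90° from F; a 114° counterclockwise sweep puts T at bearing 24°, so T = F + 6.4·(cos 24°, sin 24°) = (53.1, 9.00). A1 meets TN tangentially, so FT is at right angles to TN, so TN runs along (−sin 24°, cos 24°); with |TN| = 19.7, N = (45.1, 27.0). Then |MN| = |N − M| = 52.6.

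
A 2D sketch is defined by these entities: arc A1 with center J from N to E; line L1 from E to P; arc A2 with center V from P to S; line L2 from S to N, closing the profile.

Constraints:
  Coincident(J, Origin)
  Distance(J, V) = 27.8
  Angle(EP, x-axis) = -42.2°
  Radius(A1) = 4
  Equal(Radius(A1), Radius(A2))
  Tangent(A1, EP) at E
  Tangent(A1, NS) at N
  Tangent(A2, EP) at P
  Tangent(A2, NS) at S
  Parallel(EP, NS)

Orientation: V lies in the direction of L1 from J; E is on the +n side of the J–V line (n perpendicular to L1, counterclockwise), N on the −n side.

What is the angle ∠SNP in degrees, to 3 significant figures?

16.1°

Tangency of A1 to both parallel lines with radius 4.0 puts E and N at J ± 4.0·n: E = (2.69, 2.96), N = (-2.69, -2.96). Equal radii place P and S the same way about V: P = V + 4.0·n = (23.3, -15.7), S = V − 4.0·n = (17.9, -21.6). Then cos ∠SNP = NS·NP / (|NS||NP|), giving 16.1°.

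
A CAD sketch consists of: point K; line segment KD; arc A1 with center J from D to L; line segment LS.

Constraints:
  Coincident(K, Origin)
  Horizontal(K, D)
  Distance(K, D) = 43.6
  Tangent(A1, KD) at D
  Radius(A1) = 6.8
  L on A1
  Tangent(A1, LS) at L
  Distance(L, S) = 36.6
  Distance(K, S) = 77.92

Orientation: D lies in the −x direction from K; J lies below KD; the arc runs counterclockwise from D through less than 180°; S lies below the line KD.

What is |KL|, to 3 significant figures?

49.1

K is at the origin; K and D share the same y with |KD| = 43.6 and D on the −x side, so D = (-43.6, 0.00). Tangency of A1 to KD means the radius JD is perpendicular to KD, so J = D + (0, -6.8) = (-43.6, -6.80). Since JL ⟂ LS (tangency), |JS| = √(6.8² + 36.6²) = 37.2 regardless of where L sits on A1. So S lies on both circle(K, 77.92) and circle(J, 37.2); the below-KD intersection is S = (-71.1, -31.9). L is the foot of the tangent from S: L = (-49.0, -2.70).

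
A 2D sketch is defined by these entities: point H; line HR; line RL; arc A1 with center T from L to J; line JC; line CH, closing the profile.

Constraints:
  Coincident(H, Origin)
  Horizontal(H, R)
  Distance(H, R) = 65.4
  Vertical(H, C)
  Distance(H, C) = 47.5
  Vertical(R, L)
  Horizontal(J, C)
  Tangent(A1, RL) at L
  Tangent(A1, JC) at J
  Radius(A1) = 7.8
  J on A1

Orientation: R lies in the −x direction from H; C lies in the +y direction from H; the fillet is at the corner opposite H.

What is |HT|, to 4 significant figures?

69.96

H and C share the same x with |HC| = 47.5 and C on the +y side, so C = (0.000, 47.50). The virtual corner opposite H is at (-65.40, 47.50). Tangency of A1 to RL means the radius TL is perpendicular to RL and tangency of A1 to JC means the radius TJ is perpendicular to JC, with radius 7.8, so the center T sits 7.8 in from both sides at T = (-57.60, 39.70). Then |HT| = |T − H| = 69.96.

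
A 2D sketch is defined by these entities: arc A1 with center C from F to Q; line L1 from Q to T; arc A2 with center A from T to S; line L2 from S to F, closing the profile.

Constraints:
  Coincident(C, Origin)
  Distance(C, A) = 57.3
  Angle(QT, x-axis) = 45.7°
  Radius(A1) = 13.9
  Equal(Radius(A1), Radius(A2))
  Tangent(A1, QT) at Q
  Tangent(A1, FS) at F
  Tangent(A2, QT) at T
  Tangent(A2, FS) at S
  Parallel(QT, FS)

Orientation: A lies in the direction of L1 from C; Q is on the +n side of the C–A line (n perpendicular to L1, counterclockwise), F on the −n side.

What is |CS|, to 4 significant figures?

58.96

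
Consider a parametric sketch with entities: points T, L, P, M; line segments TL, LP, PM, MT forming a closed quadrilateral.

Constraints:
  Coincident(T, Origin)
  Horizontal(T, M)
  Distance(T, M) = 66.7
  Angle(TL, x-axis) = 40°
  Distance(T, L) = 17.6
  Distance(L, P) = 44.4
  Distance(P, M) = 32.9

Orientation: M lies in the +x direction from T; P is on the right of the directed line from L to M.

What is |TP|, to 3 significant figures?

48.0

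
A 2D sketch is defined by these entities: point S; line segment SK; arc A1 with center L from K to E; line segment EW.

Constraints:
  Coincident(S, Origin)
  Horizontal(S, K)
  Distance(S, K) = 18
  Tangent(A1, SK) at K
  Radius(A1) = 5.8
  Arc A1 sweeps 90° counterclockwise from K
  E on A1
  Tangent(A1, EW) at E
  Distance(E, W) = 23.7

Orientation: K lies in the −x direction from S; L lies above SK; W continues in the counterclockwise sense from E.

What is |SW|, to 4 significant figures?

31.92

On A1, K sits at bearing -90° from L; a 90° counterclockwise sweep puts E at bearing 0°, so E = L + 5.8·(cos 0°, sin 0°) = (-12.20, 5.800). A1 meets EW tangentially, so LE is at right angles to EW, so EW runs along (−sin 0°, cos 0°); with |EW| = 23.7, W = (-12.20, 29.50). Then |SW| = |W − S| = 31.92.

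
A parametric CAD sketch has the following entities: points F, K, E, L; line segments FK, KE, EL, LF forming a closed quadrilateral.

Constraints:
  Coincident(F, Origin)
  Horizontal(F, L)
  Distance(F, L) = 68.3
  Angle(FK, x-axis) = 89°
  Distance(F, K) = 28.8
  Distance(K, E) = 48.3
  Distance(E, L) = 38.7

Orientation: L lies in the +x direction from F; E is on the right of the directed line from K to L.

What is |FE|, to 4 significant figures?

31.93

Checks: |KE| = 48.30 ✓; |EL| = 38.70 ✓.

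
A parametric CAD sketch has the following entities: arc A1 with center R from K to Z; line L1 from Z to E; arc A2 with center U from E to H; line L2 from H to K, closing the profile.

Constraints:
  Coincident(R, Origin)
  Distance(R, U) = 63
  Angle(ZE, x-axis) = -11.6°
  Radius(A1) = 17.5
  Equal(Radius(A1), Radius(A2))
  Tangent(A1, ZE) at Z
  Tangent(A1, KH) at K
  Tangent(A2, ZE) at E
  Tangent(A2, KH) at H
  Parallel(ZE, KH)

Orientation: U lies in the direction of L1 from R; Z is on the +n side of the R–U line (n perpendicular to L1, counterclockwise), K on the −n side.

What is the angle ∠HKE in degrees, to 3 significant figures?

29.1°

The slot axis is L1's direction at -11.6°, so u = (cos -11.6°, sin -11.6°) = (0.980, -0.201) and n = (−sin -11.6°, cos -11.6°) = (0.201, 0.980). R is at the origin and U lies 63.0 along u from R, so U = 63.0·u = (61.7, -12.7). Tangency of A1 to both parallel lines with radius 17.5 puts Z and K at R ± 17.5·n: Z = (3.52, 17.1), K = (-3.52, -17.1). Equal radii place E and H the same way about U: E = U + 17.5·n = (65.2, 4.47), H = U − 17.5·n = (58.2, -29.8). Then cos ∠HKE = KH·KE / (|KH||KE|), giving 29.1°.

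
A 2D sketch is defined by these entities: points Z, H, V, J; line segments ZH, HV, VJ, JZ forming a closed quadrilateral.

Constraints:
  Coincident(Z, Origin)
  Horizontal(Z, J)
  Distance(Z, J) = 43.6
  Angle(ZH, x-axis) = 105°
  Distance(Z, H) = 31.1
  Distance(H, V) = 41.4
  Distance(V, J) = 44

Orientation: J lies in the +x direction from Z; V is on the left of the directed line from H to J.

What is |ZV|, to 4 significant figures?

52.74

Checks: |HV| = 41.40 ✓; |VJ| = 44.00 ✓.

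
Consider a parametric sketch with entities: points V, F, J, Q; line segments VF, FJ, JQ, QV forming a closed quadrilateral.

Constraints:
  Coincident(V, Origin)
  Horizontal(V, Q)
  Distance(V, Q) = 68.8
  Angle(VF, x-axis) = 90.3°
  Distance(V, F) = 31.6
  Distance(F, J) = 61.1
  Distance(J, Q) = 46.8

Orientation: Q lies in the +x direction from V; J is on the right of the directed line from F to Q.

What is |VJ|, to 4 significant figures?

35.94

Checks: |FJ| = 61.10 ✓; |JQ| = 46.80 ✓.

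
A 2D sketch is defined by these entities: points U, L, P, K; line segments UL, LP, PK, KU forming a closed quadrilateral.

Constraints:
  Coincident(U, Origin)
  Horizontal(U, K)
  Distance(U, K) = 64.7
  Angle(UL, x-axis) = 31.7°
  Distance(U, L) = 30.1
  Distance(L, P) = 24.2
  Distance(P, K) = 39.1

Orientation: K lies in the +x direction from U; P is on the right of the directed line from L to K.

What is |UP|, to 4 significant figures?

27.79

U is at the origin; UK is horizontal with |UK| = 64.7 and K in +x, so K = (64.7, 0). UL runs at 31.7° with |UL| = 30.1, so L = (25.61, 15.82). P is determined by |LP| = 24.2 and |PK| = 39.1 together: it lies at the intersection of circle(L, 24.2) and circle(K, 39.1). With |LK| = 42.17, the foot of the radical line on LK is 9.901 from L and the perpendicular offset is √(24.2² − 9.901²) = 22.08. Taking the right-of-LK solution: P = (26.51, -8.367).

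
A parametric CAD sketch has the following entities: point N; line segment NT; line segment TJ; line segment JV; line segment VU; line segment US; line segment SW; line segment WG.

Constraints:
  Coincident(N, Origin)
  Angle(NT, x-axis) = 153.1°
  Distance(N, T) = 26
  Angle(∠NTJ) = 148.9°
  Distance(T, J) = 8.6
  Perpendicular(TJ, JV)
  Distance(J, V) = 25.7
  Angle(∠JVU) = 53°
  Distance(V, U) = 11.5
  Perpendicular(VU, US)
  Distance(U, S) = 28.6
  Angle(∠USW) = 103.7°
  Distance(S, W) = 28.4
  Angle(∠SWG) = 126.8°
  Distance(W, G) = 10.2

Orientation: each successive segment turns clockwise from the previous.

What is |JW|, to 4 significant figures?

34.86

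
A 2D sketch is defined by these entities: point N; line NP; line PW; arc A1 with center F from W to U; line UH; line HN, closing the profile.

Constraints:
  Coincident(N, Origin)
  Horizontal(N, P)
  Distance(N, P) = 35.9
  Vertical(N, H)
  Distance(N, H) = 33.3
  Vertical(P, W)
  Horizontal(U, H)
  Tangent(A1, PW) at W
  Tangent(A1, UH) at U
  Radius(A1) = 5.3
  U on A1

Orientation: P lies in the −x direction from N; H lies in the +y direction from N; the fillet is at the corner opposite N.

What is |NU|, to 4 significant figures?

45.22

N is at the origin; NP is horizontal with |NP| = 35.9 and P on the −x side, so P = (-35.90, 0.000). NH is vertical with |NH| = 33.3 and H on the +y side, so H = (0.000, 33.30). The virtual corner opposite N is at (-35.90, 33.30). Tangency of A1 to PW means the radius FW is perpendicular to PW and A1 meets UH tangentially, so FU is at right angles to UH, with radius 5.3, so the center F sits 5.3 in from both sides at F = (-30.60, 28.00). That places the tangent points at W = (-35.90, 28.00) on PW and U = (-30.60, 33.30) on UH. Then |NU| = |U − N| = 45.22.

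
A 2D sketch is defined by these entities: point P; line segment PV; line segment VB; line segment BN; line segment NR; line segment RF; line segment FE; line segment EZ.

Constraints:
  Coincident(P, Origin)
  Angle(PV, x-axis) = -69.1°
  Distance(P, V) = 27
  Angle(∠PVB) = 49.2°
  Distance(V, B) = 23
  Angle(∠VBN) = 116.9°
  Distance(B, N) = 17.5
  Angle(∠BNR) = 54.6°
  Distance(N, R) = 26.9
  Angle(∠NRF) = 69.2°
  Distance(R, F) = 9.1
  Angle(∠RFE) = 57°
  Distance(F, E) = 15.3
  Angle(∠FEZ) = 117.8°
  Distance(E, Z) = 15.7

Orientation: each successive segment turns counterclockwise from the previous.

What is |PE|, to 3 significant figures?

3.65

P is at the origin; PV runs at -69.1° with length 27.0, so V = (9.63, -25.2). ∠PVB = 49.2° gives VB at 61.7° from the x-axis; with |VB| = 23.0, B = (20.5, -4.97). ∠VBN = 116.9° gives BN at 125° from the x-axis; with |BN| = 17.5, N = (10.5, 9.40). ∠BNR = 54.6° gives NR at -110° from the x-axis; with |NR| = 26.9, R = (1.44, -15.9). ∠NRF = 69.2° gives RF at 1.00° from the x-axis; with |RF| = 9.1, F = (10.5, -15.8). ∠RFE = 57.0° gives FE at 124° from the x-axis; with |FE| = 15.3, E = (1.98, -3.07). Then |PE| = |E − P| = 3.65.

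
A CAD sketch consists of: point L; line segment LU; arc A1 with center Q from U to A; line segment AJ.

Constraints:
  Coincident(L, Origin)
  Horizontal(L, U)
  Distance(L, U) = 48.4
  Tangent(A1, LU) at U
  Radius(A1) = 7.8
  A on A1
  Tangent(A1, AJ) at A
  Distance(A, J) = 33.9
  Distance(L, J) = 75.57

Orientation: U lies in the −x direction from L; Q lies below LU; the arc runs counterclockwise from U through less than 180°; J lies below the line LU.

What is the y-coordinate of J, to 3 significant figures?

-38.3

Checks: ∠(QU, UL) = 90.00° ✓; |QU| = 7.800 ✓; |QA| = 7.800 ✓; ∠(QA, AJ) = 90.00° ✓; |AJ| = 33.90 ✓; |LJ| = 75.57 ✓.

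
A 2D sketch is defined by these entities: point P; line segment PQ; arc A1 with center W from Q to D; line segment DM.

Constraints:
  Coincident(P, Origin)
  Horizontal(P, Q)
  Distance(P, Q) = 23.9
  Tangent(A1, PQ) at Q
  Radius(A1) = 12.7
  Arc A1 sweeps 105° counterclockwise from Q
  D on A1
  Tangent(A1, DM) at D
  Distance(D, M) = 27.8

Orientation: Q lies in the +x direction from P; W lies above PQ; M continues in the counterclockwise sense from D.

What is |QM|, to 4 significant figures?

43.14

P is at the origin; PQ is horizontal with |PQ| = 23.9 and Q on the +x side, so Q = (23.90, 0.000). Tangency of A1 to PQ means the radius WQ is perpendicular to PQ, so W = Q + (0, 12.7) = (23.90, 12.70). On A1, Q sits at bearing -90° from W; a 105° counterclockwise sweep puts D at bearing 15°, so D = W + 12.7·(cos 15°, sin 15°) = (36.17, 15.99). Since A1 is tangent to DM there, WD ⟂ DM, so DM runs along (−sin 15°, cos 15°); with |DM| = 27.8, M = (28.97, 42.84). Then |QM| = |M − Q| = 43.14.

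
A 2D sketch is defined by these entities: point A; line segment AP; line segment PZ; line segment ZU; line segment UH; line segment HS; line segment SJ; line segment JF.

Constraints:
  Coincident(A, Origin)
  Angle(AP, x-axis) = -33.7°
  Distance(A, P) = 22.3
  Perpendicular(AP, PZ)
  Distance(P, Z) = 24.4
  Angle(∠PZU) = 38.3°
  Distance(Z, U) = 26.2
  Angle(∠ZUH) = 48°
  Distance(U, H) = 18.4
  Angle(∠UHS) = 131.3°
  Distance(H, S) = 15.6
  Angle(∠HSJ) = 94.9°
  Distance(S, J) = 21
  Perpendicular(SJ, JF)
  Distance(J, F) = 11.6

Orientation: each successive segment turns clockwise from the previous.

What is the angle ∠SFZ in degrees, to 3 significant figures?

20.3°

∠HSJ = 94.9° gives SJ at -171° from the x-axis; with |SJ| = 21.0, J = (-2.16, -36.5). SJ ⟂ JF, so JF runs at 98.8°; with |JF| = 11.6, F = (-3.94, -25.0). Then cos ∠SFZ = FS·FZ / (|FS||FZ|), giving 20.3°.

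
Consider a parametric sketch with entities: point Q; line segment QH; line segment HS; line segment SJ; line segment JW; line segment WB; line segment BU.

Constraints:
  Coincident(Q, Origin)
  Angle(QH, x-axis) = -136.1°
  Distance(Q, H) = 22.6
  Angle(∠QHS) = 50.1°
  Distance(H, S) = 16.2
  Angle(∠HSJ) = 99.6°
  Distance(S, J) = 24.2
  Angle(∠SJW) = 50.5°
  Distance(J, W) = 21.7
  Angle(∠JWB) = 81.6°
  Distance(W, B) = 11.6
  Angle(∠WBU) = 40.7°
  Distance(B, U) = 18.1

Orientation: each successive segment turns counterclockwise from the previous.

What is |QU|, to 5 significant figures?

6.9450

∠JWB = 81.6° gives WB at -57.900° from the x-axis; with |WB| = 11.6, B = (-7.2957, -12.684). ∠WBU = 40.7° gives BU at 81.400° from the x-axis; with |BU| = 18.1, U = (-4.5891, 5.2128). Then |QU| = |U − Q| = 6.9450.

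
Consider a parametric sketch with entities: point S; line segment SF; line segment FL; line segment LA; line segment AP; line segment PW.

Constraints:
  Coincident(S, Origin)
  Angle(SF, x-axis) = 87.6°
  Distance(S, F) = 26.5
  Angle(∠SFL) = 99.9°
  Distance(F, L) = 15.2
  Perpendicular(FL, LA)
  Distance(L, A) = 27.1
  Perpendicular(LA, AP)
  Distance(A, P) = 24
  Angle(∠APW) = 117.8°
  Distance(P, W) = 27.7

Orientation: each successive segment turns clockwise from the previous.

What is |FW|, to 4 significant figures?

21.87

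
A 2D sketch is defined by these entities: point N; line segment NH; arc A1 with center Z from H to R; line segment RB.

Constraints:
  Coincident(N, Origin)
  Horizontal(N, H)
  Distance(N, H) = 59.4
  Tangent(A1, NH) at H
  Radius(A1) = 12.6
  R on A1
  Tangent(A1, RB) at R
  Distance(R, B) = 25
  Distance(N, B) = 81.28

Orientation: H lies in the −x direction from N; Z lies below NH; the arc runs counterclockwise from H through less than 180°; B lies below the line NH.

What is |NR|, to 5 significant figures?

73.087

N is at the origin; NH is horizontal with |NH| = 59.4 and H on the −x side, so H = (-59.400, 0.0000). A1 meets NH tangentially, so ZH is at right angles to NH, so Z = H + (0, -12.6) = (-59.400, -12.600). Since ZR ⟂ RB (tangency), |ZB| = √(12.6² + 25.0²) = 27.996 regardless of where R sits on A1. So B lies on both circle(N, 81.28) and circle(Z, 27.996); the below-NH intersection is B = (-72.082, -37.559). R is the foot of the tangent from B: R = (-72.000, -12.559).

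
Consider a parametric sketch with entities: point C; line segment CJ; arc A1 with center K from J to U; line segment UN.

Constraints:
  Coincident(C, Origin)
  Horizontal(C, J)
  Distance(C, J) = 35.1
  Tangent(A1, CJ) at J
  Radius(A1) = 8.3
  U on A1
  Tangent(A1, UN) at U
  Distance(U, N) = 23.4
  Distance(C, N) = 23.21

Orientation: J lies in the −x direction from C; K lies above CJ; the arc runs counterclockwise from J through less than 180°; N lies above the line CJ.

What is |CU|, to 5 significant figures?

29.249

Checks: |KU| = 8.300 ✓; ∠(KU, UN) = 90.00° ✓; |UN| = 23.40 ✓; |CN| = 23.21 ✓.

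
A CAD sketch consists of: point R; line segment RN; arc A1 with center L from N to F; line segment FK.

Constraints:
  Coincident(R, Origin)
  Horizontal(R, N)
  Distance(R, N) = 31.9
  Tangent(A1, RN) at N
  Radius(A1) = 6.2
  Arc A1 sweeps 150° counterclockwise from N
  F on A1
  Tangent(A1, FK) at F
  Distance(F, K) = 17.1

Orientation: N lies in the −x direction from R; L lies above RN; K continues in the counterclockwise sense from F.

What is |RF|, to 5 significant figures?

31.037

R is at the origin; R and N share the same y with |RN| = 31.9 and N on the −x side, so N = (-31.900, 0.0000). Tangency of A1 to RN means the radius LN is perpendicular to RN, so L = N + (0, 6.2) = (-31.900, 6.2000). On A1, N sits at bearing -90° from L; a 150° counterclockwise sweep puts F at bearing 60°, so F = L + 6.2·(cos 60°, sin 60°) = (-28.800, 11.569). Then |RF| = |F − R| = 31.037.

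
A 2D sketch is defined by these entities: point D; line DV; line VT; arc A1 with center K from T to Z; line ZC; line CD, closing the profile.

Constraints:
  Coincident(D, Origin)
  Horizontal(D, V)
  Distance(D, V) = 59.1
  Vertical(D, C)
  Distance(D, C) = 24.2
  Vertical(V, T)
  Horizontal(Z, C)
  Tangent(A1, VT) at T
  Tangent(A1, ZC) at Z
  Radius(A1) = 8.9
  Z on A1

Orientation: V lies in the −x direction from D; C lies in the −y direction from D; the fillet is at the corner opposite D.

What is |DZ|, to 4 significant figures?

55.73

D is at the origin; D and V share the same y with |DV| = 59.1 and V on the −x side, so V = (-59.10, 0.000). D and C share the same x with |DC| = 24.2 and C on the −y side, so C = (0.000, -24.20). The virtual corner opposite D is at (-59.10, -24.20). Tangency of A1 to VT means the radius KT is perpendicular to VT and tangency of A1 to ZC means the radius KZ is perpendicular to ZC, with radius 8.9, so the center K sits 8.9 in from both sides at K = (-50.20, -15.30). That places the tangent points at T = (-59.10, -15.30) on VT and Z = (-50.20, -24.20) on ZC. Then |DZ| = |Z − D| = 55.73.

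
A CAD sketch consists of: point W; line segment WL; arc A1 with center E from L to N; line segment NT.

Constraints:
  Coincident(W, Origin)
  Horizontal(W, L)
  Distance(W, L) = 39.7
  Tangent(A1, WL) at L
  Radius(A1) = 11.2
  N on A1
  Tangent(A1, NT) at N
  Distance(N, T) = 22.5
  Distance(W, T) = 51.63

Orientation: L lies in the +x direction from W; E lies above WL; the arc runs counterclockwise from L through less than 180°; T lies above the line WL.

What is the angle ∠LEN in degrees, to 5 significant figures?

122.99°

W is at the origin; WL is horizontal with |WL| = 39.7 and L on the +x side, so L = (39.700, 0.0000). Tangency of A1 to WL means the radius EL is perpendicular to WL, so E = L + (0, 11.2) = (39.700, 11.200). Since EN ⟂ NT (tangency), |ET| = √(11.2² + 22.5²) = 25.133 regardless of where N sits on A1. So T lies on both circle(W, 51.63) and circle(E, 25.133); the above-WL intersection is T = (36.842, 36.170). N is the foot of the tangent from T: N = (49.094, 17.299).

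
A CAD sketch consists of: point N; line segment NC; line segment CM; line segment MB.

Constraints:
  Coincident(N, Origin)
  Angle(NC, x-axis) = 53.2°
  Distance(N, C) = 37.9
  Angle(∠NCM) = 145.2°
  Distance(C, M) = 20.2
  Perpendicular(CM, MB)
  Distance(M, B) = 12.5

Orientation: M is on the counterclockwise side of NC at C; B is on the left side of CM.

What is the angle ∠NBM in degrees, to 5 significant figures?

100.09°

N is at the origin; NC runs at 53.2° with length 37.9, so C = 37.9·(cos 53.2°, sin 53.2°) = (22.703, 30.348). ∠NCM = 145.2°, so CM runs at 53.2° + (180° − 145.2°) = 88.000° from the x-axis; with |CM| = 20.2, M = C + 20.2·(cos 88.000°, sin 88.000°) = (23.408, 50.535). The perpendicularity gives MB at right angles to CM; with |MB| = 12.5 on the left of CM, B = M + 12.5·(-0.99939, 0.034899) = (10.916, 50.972). Then cos ∠NBM = BN·BM / (|BN||BM|), giving 100.09°.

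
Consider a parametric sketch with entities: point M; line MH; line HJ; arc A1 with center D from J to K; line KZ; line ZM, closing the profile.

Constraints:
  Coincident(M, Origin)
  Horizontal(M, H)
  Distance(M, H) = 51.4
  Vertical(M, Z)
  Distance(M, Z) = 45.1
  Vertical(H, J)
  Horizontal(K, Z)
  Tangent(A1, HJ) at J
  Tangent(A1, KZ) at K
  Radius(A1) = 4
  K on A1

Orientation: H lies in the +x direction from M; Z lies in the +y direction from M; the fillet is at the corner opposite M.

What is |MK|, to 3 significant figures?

65.4

M is at the origin; MH is horizontal with |MH| = 51.4 and H on the +x side, so H = (51.4, 0.00). MZ is vertical with |MZ| = 45.1 and Z on the +y side, so Z = (0.00, 45.1). The virtual corner opposite M is at (51.4, 45.1). Since A1 is tangent to HJ there, DJ ⟂ HJ and A1 meets KZ tangentially, so DK is at right angles to KZ, with radius 4.0, so the center D sits 4.0 in from both sides at D = (47.4, 41.1). That places the tangent points at J = (51.4, 41.1) on HJ and K = (47.4, 45.1) on KZ. Then |MK| = |K − M| = 65.4.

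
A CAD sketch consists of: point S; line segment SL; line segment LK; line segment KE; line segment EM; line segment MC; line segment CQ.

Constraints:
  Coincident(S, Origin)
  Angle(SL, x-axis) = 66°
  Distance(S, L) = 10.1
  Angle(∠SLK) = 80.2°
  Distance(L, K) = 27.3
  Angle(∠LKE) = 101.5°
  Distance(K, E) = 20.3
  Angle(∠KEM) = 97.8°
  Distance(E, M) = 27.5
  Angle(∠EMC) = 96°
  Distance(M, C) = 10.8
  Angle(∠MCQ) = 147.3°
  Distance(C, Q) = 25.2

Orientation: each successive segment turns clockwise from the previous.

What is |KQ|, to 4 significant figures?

23.98

S is at the origin; SL runs at 66.0° with length 10.1, so L = (4.108, 9.227). ∠SLK = 80.2° gives LK at -33.80° from the x-axis; with |LK| = 27.3, K = (26.79, -5.960). ∠LKE = 101.5° gives KE at -112.3° from the x-axis; with |KE| = 20.3, E = (19.09, -24.74). ∠KEM = 97.8° gives EM at 165.5° from the x-axis; with |EM| = 27.5, M = (-7.533, -17.86). ∠EMC = 96.0° gives MC at 81.50° from the x-axis; with |MC| = 10.8, C = (-5.937, -7.175). ∠MCQ = 147.3° gives CQ at 48.80° from the x-axis; with |CQ| = 25.2, Q = (10.66, 11.79). Then |KQ| = |Q − K| = 23.98.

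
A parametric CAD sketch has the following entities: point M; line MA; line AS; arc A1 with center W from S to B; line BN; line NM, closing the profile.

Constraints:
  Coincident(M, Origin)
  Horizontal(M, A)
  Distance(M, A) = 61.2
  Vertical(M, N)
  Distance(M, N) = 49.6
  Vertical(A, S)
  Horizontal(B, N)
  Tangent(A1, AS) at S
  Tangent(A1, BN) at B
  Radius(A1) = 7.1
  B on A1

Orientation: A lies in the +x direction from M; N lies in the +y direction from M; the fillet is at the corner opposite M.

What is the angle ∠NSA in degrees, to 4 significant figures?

96.62°

M is at the origin; MA is horizontal with |MA| = 61.2 and A on the +x side, so A = (61.20, 0.000). MN is vertical with |MN| = 49.6 and N on the +y side, so N = (0.000, 49.60). The virtual corner opposite M is at (61.20, 49.60). Tangency of A1 to AS means the radius WS is perpendicular to AS and since A1 is tangent to BN there, WB ⟂ BN, with radius 7.1, so the center W sits 7.1 in from both sides at W = (54.10, 42.50). That places the tangent points at S = (61.20, 42.50) on AS and B = (54.10, 49.60) on BN. Then cos ∠NSA = SN·SA / (|SN||SA|), giving 96.62°.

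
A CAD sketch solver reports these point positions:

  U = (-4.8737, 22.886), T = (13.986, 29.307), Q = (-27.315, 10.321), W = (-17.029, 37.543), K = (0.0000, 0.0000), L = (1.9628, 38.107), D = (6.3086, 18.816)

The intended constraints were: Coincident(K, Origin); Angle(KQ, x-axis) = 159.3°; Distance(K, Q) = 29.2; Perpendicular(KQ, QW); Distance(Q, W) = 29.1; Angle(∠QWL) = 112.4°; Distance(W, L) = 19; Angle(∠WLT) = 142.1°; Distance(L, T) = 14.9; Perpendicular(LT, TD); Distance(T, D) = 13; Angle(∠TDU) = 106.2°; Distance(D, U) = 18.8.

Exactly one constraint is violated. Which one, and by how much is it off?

Distance(D, U) = 18.8 — off by 6.90.

K = (0.00, 0.00) ✓; KQ at 159.3° ✓; |KQ| = 29.20 ✓; ∠(KQ, QW) = 90.00° ✓; |QW| = 29.10 ✓; ∠QWL = 112.4° ✓; |WL| = 19.00 ✓; ∠WLT = 142.1° ✓; |LT| = 14.90 ✓; ∠(LT, TD) = 90.00° ✓; |TD| = 13.00 ✓; ∠TDU = 106.2° ✓; |DU| = 11.90 ✗.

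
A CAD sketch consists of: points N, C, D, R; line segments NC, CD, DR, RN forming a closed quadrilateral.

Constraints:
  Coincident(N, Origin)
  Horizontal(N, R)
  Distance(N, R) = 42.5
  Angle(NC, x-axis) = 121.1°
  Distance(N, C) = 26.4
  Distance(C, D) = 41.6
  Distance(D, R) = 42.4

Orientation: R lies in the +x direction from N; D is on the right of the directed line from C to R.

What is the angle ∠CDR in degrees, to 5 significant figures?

92.177°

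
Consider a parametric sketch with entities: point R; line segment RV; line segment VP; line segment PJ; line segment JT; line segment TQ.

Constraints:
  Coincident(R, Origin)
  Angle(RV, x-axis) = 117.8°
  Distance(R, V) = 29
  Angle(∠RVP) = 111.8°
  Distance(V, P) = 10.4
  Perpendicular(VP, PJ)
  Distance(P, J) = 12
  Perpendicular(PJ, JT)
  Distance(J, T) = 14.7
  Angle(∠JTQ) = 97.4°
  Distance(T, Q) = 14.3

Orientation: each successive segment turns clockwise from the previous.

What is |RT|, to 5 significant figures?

16.268

R is at the origin; RV runs at 117.8° with length 29.0, so V = (-13.525, 25.653). ∠RVP = 111.8° gives VP at 49.600° from the x-axis; with |VP| = 10.4, P = (-6.7848, 33.573). The perpendicularity gives PJ at right angles to VP, so PJ runs at -40.400°; with |PJ| = 12.0, J = (2.3537, 25.795). PJ is perpendicular to JT, so JT runs at -130.40°; with |JT| = 14.7, T = (-7.1737, 14.601). Then |RT| = |T − R| = 16.268.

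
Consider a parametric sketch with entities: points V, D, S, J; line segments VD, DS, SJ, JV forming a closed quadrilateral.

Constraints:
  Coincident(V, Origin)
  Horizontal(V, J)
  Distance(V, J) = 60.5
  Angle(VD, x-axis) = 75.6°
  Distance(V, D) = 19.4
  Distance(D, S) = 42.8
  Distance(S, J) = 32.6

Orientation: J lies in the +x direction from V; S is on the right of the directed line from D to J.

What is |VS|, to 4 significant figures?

34.71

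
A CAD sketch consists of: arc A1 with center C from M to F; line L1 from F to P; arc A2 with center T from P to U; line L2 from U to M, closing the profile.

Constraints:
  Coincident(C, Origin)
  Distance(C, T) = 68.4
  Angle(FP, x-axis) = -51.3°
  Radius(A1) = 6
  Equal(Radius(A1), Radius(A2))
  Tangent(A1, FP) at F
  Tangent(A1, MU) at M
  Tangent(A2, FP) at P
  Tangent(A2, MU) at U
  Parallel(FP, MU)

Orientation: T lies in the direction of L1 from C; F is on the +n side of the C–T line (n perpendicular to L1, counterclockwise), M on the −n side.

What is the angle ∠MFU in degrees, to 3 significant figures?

80.0°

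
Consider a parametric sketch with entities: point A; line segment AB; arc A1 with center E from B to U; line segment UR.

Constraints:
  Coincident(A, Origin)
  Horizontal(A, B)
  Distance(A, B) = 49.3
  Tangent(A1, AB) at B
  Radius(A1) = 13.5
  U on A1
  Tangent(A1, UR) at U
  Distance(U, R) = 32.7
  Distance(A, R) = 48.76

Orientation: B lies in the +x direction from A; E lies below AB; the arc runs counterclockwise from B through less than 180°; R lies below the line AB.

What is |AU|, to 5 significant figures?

37.624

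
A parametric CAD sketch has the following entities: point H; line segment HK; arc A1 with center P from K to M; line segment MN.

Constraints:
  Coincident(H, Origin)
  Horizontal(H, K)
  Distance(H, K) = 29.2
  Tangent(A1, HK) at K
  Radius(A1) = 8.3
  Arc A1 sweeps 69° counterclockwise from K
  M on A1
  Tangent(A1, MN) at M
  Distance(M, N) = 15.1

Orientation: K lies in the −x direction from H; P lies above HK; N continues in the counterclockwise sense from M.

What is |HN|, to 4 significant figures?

25.19

On A1, K sits at bearing -90° from P; a 69° counterclockwise sweep puts M at bearing -21°, so M = P + 8.3·(cos -21°, sin -21°) = (-21.45, 5.326). A1 meets MN tangentially, so PM is at right angles to MN, so MN runs along (−sin -21°, cos -21°); with |MN| = 15.1, N = (-16.04, 19.42). Then |HN| = |N − H| = 25.19.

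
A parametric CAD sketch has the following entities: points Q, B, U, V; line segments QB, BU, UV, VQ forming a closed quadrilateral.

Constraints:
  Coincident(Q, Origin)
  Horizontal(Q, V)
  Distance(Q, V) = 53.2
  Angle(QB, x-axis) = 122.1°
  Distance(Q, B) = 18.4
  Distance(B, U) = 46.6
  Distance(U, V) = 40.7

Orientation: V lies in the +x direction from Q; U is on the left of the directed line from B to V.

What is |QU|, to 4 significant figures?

47.85

Checks: |BU| = 46.60 ✓; |UV| = 40.70 ✓.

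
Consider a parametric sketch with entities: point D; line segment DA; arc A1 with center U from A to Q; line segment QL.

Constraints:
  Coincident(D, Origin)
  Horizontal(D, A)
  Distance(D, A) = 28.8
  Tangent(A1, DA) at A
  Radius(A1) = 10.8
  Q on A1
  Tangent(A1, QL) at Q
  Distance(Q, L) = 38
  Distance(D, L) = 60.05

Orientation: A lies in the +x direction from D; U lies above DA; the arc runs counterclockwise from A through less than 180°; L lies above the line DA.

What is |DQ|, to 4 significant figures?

41.41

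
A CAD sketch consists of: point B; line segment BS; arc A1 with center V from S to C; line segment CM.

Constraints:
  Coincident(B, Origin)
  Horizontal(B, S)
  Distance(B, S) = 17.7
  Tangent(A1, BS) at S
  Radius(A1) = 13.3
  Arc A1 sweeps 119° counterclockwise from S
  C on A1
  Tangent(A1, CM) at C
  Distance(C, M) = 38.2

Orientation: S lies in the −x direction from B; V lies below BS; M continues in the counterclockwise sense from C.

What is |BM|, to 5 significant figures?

54.247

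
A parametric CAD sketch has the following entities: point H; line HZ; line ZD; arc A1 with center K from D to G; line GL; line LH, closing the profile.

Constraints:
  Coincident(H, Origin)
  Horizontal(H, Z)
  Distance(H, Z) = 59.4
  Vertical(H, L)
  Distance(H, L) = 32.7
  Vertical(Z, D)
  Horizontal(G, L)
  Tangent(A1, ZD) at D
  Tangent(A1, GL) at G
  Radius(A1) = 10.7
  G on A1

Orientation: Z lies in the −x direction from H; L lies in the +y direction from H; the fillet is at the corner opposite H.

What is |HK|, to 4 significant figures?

53.44

H is at the origin; H and Z share the same y with |HZ| = 59.4 and Z on the −x side, so Z = (-59.40, 0.000). H and L share the same x with |HL| = 32.7 and L on the +y side, so L = (0.000, 32.70). The virtual corner opposite H is at (-59.40, 32.70). The tangent condition forces KD to be normal to ZD and since A1 is tangent to GL there, KG ⟂ GL, with radius 10.7, so the center K sits 10.7 in from both sides at K = (-48.70, 22.00). Then |HK| = |K − H| = 53.44.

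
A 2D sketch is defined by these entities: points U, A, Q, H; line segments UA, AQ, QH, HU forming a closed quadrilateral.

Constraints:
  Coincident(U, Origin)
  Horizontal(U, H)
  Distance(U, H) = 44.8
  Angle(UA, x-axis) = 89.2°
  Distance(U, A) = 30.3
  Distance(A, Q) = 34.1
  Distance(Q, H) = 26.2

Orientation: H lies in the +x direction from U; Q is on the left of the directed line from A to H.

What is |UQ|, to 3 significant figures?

41.4

U is at the origin; UH is horizontal with |UH| = 44.8 and H in +x, so H = (44.8, 0). UA runs at 89.2° with |UA| = 30.3, so A = (0.423, 30.3). Q is determined by |AQ| = 34.1 and |QH| = 26.2 together: it lies at the intersection of circle(A, 34.1) and circle(H, 26.2). With |AH| = 53.7, the foot of the radical line on AH is 31.3 from A and the perpendicular offset is √(34.1² − 31.3²) = 13.5. Taking the left-of-AH solution: Q = (33.9, 23.8).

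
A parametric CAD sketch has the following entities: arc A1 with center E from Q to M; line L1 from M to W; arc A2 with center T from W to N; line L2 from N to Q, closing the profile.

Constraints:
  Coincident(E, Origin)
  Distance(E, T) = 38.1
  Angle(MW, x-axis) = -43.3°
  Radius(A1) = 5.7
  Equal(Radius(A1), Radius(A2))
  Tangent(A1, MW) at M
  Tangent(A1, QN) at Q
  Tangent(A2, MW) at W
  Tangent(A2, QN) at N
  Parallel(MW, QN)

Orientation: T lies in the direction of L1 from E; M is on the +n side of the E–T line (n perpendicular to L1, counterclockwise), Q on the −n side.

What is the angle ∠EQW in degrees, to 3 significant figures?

73.3°

The slot axis is L1's direction at -43.3°, so u = (cos -43.3°, sin -43.3°) = (0.728, -0.686) and n = (−sin -43.3°, cos -43.3°) = (0.686, 0.728). E is at the origin and T lies 38.1 along u from E, so T = 38.1·u = (27.7, -26.1). Tangency of A1 to both parallel lines with radius 5.7 puts M and Q at E ± 5.7·n: M = (3.91, 4.15), Q = (-3.91, -4.15). Equal radii place W and N the same way about T: W = T + 5.7·n = (31.6, -22.0), N = T − 5.7·n = (23.8, -30.3). Then cos ∠EQW = QE·QW / (|QE||QW|), giving 73.3°.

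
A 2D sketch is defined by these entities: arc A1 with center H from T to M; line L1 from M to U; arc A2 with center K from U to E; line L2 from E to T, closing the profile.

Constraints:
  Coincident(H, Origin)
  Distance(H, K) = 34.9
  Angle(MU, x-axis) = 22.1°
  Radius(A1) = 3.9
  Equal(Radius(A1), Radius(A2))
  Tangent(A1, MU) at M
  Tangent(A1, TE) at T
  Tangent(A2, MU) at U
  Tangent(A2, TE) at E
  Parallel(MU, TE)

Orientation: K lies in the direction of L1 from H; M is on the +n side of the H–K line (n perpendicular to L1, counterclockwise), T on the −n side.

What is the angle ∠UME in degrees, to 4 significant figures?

12.60°

The slot axis is L1's direction at 22.1°, so u = (cos 22.1°, sin 22.1°) = (0.9265, 0.3762) and n = (−sin 22.1°, cos 22.1°) = (-0.3762, 0.9265). H is at the origin and K lies 34.9 along u from H, so K = 34.9·u = (32.34, 13.13). Tangency of A1 to both parallel lines with radius 3.9 puts M and T at H ± 3.9·n: M = (-1.467, 3.613), T = (1.467, -3.613). Equal radii place U and E the same way about K: U = K + 3.9·n = (30.87, 16.74), E = K − 3.9·n = (33.80, 9.517). Then cos ∠UME = MU·ME / (|MU||ME|), giving 12.60°.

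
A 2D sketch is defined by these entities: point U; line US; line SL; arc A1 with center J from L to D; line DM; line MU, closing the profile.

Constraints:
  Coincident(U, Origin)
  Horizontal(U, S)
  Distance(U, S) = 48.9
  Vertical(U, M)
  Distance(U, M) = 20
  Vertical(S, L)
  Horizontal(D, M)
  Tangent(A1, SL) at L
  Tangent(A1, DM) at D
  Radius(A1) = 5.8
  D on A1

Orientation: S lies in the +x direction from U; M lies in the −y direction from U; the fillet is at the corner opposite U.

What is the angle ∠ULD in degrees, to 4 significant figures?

61.19°

U is at the origin; US is horizontal with |US| = 48.9 and S on the +x side, so S = (48.90, 0.000). U and M share the same x with |UM| = 20.0 and M on the −y side, so M = (0.000, -20.00). The virtual corner opposite U is at (48.90, -20.00). The tangent condition forces JL to be normal to SL and the tangent condition forces JD to be normal to DM, with radius 5.8, so the center J sits 5.8 in from both sides at J = (43.10, -14.20). That places the tangent points at L = (48.90, -14.20) on SL and D = (43.10, -20.00) on DM. Then cos ∠ULD = LU·LD / (|LU||LD|), giving 61.19°.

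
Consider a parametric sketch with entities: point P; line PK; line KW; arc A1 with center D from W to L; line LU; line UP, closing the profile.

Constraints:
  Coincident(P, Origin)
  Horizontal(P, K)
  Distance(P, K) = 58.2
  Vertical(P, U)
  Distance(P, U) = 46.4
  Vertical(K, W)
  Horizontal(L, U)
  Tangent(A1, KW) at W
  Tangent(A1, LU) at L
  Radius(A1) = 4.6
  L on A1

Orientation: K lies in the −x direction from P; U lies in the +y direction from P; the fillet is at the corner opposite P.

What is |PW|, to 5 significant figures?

71.655

The virtual corner opposite P is at (-58.200, 46.400). The tangent condition forces DW to be normal to KW and since A1 is tangent to LU there, DL ⟂ LU, with radius 4.6, so the center D sits 4.6 in from both sides at D = (-53.600, 41.800). That places the tangent points at W = (-58.200, 41.800) on KW and L = (-53.600, 46.400) on LU. Then |PW| = |W − P| = 71.655.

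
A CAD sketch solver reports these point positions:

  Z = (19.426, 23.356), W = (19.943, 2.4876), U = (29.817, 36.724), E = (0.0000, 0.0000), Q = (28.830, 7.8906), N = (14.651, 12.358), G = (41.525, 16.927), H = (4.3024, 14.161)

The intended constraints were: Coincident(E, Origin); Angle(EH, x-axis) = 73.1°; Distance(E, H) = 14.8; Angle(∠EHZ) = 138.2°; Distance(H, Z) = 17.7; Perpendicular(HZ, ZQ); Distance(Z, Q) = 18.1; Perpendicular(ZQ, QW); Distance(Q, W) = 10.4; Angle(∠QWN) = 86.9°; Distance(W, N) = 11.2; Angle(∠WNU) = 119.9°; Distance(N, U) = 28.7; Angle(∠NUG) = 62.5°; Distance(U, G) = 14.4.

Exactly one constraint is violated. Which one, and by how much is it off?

Distance(U, G) = 14.4 — off by 8.60.

E = (0.00, 0.00) ✓; EH at 73.10° ✓; |EH| = 14.80 ✓; ∠EHZ = 138.2° ✓; |HZ| = 17.70 ✓; ∠(HZ, ZQ) = 90.00° ✓; |ZQ| = 18.10 ✓; ∠(ZQ, QW) = 90.00° ✓; |QW| = 10.40 ✓; ∠QWN = 86.90° ✓; |WN| = 11.20 ✓; ∠WNU = 119.9° ✓; |NU| = 28.70 ✓; ∠NUG = 62.50° ✓; |UG| = 23.00 ✗.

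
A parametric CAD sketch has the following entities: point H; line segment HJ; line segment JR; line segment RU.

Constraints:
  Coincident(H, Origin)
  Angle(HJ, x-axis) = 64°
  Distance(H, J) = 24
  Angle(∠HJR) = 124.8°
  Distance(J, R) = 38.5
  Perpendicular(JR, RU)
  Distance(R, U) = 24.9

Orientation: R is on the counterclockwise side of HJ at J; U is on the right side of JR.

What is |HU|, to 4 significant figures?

68.66

∠HJR = 124.8°, so JR runs at 64.0° + (180° − 124.8°) = 119.2° from the x-axis; with |JR| = 38.5, R = J + 38.5·(cos 119.2°, sin 119.2°) = (-8.262, 55.18). JR ⟂ RU; with |RU| = 24.9 on the right of JR, U = R + 24.9·(0.8729, 0.4879) = (13.47, 67.33). Then |HU| = |U − H| = 68.66.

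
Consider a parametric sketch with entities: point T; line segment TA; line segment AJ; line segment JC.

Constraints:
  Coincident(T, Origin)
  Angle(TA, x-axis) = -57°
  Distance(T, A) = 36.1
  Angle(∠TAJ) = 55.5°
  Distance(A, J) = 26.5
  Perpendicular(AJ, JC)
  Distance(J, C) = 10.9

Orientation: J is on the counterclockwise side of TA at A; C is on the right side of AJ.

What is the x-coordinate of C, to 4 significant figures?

39.87

∠TAJ = 55.5°, so AJ runs at -57.0° + (180° − 55.5°) = 67.50° from the x-axis; with |AJ| = 26.5, J = A + 26.5·(cos 67.50°, sin 67.50°) = (29.80, -5.793). The perpendicularity gives JC at right angles to AJ; with |JC| = 10.9 on the right of AJ, C = J + 10.9·(0.9239, -0.3827) = (39.87, -9.964). So C.x = 39.87.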